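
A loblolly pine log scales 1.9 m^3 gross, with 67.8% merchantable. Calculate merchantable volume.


Formula: MV = V_total * (merchantable_pct / 100)
Merchantable fraction = 67.8% / 100 = 0.678
MV = 1.9 m^3 * 0.678 = 1.288 m^3

1.288


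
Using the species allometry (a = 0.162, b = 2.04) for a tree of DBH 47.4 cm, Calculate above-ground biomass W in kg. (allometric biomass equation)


Formula: W = a * DBH^b  (allometric power law)
DBH^b = 47.4^2.04 = 2621.7291
W = 0.162 * 2621.7291 = 424.7 kg

424.7


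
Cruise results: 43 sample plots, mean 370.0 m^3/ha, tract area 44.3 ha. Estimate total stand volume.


Formula: Total Volume = Mean Volume per ha * Total Area
Total Volume = 370.0 m^3/ha * 44.3 ha
Total Volume = 16391 m^3

16391


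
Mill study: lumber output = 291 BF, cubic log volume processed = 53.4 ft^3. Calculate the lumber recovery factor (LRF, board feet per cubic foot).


Formula: LRF = Lumber Output (BF) / Log Input (ft^3)
LRF = 291 BF / 53.4 ft^3
LRF = 5.45 BF/ft^3

5.45


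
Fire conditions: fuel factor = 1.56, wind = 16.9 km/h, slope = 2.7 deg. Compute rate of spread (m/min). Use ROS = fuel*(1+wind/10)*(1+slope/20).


Formula: ROS = fuel * (1 + wind/10) * (1 + slope/20)
Wind factor = 1 + 16.9/10 = 2.69
Slope factor = 1 + 2.7/20 = 1.135
ROS = 1.56 * 2.69 * 1.135 = 4.76 m/min

4.76


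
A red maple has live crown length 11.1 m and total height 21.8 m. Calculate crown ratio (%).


Formula: Crown Ratio = (Crown Length / Total Height) * 100
CR = (11.1 m / 21.8 m) * 100
CR = 0.5092 * 100 = 50.9%

50.9


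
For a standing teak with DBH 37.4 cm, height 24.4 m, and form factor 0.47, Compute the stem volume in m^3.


Formula: V = pi * (DBH/200)^2 * H * ff
Radius = DBH/200 = 37.4/200 = 0.187 m
Radius^2 = 0.187^2 = 0.034969 m^2
V = pi * 0.034969 * 24.4 * 0.47
V = 1.26 m^3

1.26


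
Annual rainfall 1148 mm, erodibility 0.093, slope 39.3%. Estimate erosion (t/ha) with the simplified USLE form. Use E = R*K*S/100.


Formula: E = R * K * S / 100  (simplified USLE)
R * K = 1148 * 0.093 = 106.764
E = 106.764 * 39.3 / 100 = 41.96 t/ha

41.96


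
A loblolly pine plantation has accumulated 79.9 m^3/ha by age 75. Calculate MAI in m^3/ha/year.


Formula: MAI = Total Volume / Stand Age
MAI = 79.9 m^3/ha / 75 years
MAI = 1.07 m^3/ha/year

1.07


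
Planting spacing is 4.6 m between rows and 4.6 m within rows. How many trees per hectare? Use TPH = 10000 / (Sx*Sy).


Formula: TPH = 10000 m^2/ha / (spacing_x * spacing_y)
Area per tree = 4.6 m * 4.6 m = 21.16 m^2
TPH = 10000 / 21.16 = 473 trees/ha

473


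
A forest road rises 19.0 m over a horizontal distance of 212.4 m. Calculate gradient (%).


Formula: Gradient = rise / run * 100
Gradient = 19.0 / 212.4 * 100 = 8.9%

8.9


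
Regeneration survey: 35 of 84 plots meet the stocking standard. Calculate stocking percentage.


Formula: Stocking % = stocked plots / total plots * 100
Stocking = 35 / 84 * 100
Stocking = 0.4167 * 100 = 41.7%

41.7


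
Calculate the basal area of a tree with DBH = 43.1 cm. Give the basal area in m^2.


Formula: BA = pi * (DBH/2)^2 / 10000  (cm^2 to m^2)
Radius = DBH/2 = 43.1/2 = 21.55 cm
BA = pi * 21.55^2 / 10000
   = 1458.9635 cm^2 / 10000
   = 0.1459 m^2

0.1459


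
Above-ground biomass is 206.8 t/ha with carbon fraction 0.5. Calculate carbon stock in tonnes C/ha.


Formula: Carbon Stock = Biomass * Carbon Fraction
C = 206.8 t/ha * 0.5
C = 103.4 t C/ha

103.4


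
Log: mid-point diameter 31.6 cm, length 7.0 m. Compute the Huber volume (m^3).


Huber: V = Am * L,  Am = pi*(Dm/200)^2
Am = pi*(31.6/200)^2 = 0.078427 m^2
V = 0.078427*7.0 = 0.549 m^3

0.549


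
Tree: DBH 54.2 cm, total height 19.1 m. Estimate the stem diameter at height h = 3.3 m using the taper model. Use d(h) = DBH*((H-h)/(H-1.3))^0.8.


Taper: d(h) = DBH * ((H - h) / (H - 1.3))^0.8
Numerator = H - h = 19.1 - 3.3 = 15.8 m
Denominator = H - 1.3 = 19.1 - 1.3 = 17.8 m
Ratio = 15.8 / 17.8 = 0.88764
d = 54.2 * 0.88764^0.8 = 49.3 cm

49.3


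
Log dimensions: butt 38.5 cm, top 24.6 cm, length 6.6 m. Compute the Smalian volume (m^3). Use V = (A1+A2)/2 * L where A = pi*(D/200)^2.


Smalian: V = (A1 + A2)/2 * L,  A = pi*(D/200)^2
A1 = pi*(38.5/200)^2 = 0.116416 m^2
A2 = pi*(24.6/200)^2 = 0.047529 m^2
V = (0.116416+0.047529)/2*6.6 = 0.541 m^3

0.541


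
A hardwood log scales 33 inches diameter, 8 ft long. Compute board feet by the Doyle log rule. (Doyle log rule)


Doyle: BF = (D - 4)^2 * L / 16
Adjusted diameter = 33 - 4 = 29 in
(D-4)^2 = 29^2 = 841
BF = 841 * 8 / 16 = 421 BF

421


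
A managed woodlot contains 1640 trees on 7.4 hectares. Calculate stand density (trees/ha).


Formula: Stand Density = N_trees / Area_ha
Density = 1640 trees / 7.4 ha
Density = 222 trees/ha

222


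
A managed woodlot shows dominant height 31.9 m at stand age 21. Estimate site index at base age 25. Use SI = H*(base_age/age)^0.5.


Formula: SI = H_dom * (base_age / age)^0.5
Age ratio = 25 / 21 = 1.19048
sqrt(age_ratio) = 1.09109
SI = 31.9 * 1.09109 = 34.8 m

34.8


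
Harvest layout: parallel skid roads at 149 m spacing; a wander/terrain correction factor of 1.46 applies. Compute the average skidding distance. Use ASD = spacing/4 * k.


Formula: ASD = (spacing / 4) * correction
Uncorrected distance = spacing / 4 = 149 / 4 = 37.25 m
ASD = 37.25 * 1.46 = 54 m

54


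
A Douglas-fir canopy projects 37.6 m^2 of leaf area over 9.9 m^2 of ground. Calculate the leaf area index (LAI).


Formula: LAI = total leaf area / ground area  (dimensionless)
LAI = 37.6 m^2 / 9.9 m^2
LAI = 3.8

3.8


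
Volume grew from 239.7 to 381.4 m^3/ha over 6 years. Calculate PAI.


Formula: PAI = (V_T2 - V_T1) / (T2 - T1)
Volume increment = 381.4 - 239.7 = 141.7 m^3/ha
PAI = 141.7 / 6 = 23.62 m^3/ha/year

23.62


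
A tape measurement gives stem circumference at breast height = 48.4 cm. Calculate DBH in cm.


Formula: DBH = C / pi
DBH = 48.4 / pi
pi = 3.14159...
DBH = 15.4 cm

15.4


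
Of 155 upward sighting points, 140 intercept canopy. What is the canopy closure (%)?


Formula: Canopy closure = covered points / total points * 100
Closure = 140 / 155 * 100
Closure = 0.9032 * 100 = 90.3%

90.3


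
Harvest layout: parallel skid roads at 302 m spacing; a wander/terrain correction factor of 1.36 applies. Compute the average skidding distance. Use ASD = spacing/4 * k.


Formula: ASD = (spacing / 4) * correction
Uncorrected distance = spacing / 4 = 302 / 4 = 75.5 m
ASD = 75.5 * 1.36 = 103 m

103


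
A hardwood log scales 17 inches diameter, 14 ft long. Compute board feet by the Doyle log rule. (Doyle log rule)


Doyle: BF = (D - 4)^2 * L / 16
Adjusted diameter = 17 - 4 = 13 in
(D-4)^2 = 13^2 = 169
BF = 169 * 14 / 16 = 148 BF

148


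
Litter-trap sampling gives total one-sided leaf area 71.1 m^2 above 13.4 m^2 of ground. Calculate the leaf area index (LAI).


Formula: LAI = total leaf area / ground area  (dimensionless)
LAI = 71.1 m^2 / 13.4 m^2
LAI = 5.31

5.31


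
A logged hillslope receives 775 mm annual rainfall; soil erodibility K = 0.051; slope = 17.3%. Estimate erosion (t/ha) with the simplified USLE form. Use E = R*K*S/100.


Formula: E = R * K * S / 100  (simplified USLE)
R * K = 775 * 0.051 = 39.525
E = 39.525 * 17.3 / 100 = 6.84 t/ha

6.84


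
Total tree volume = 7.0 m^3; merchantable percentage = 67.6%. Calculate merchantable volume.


Formula: MV = V_total * (merchantable_pct / 100)
Merchantable fraction = 67.6% / 100 = 0.676
MV = 7.0 m^3 * 0.676 = 4.732 m^3

4.732


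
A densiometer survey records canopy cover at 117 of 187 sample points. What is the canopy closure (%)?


Formula: Canopy closure = covered points / total points * 100
Closure = 117 / 187 * 100
Closure = 0.6257 * 100 = 62.6%

62.6


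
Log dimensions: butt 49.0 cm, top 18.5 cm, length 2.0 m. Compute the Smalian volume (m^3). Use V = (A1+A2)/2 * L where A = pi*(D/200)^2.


Smalian: V = (A1 + A2)/2 * L,  A = pi*(D/200)^2
A1 = pi*(49.0/200)^2 = 0.188574 m^2
A2 = pi*(18.5/200)^2 = 0.02688 m^2
V = (0.188574+0.02688)/2*2.0 = 0.2155 m^3

0.2155


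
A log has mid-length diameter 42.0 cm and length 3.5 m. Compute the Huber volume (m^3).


Huber: V = Am * L,  Am = pi*(Dm/200)^2
Am = pi*(42.0/200)^2 = 0.138544 m^2
V = 0.138544*3.5 = 0.4849 m^3

0.4849


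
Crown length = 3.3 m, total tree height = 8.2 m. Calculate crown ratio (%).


Formula: Crown Ratio = (Crown Length / Total Height) * 100
CR = (3.3 m / 8.2 m) * 100
CR = 0.4024 * 100 = 40.2%

40.2


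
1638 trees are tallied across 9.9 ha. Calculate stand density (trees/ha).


Formula: Stand Density = N_trees / Area_ha
Density = 1638 trees / 9.9 ha
Density = 165 trees/ha

165


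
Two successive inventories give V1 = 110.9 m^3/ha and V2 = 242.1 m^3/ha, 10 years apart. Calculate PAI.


Formula: PAI = (V_T2 - V_T1) / (T2 - T1)
Volume increment = 242.1 - 110.9 = 131.2 m^3/ha
PAI = 131.2 / 10 = 13.12 m^3/ha/year

13.12


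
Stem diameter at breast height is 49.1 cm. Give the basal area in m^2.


Formula: BA = pi * (DBH/2)^2 / 10000  (cm^2 to m^2)
Radius = DBH/2 = 49.1/2 = 24.55 cm
BA = pi * 24.55^2 / 10000
   = 1893.4457 cm^2 / 10000
   = 0.1893 m^2

0.1893


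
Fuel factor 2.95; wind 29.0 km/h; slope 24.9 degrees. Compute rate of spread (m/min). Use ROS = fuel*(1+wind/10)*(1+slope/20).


Formula: ROS = fuel * (1 + wind/10) * (1 + slope/20)
Wind factor = 1 + 29.0/10 = 3.9
Slope factor = 1 + 24.9/20 = 2.245
ROS = 2.95 * 3.9 * 2.245 = 25.83 m/min

25.83


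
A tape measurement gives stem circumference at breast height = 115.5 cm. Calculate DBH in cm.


Formula: DBH = C / pi
DBH = 115.5 / pi
pi = 3.14159...
DBH = 36.8 cm

36.8


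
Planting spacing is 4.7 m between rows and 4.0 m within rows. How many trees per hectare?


Formula: TPH = 10000 m^2/ha / (spacing_x * spacing_y)
Area per tree = 4.7 m * 4.0 m = 18.8 m^2
TPH = 10000 / 18.8 = 532 trees/ha

532


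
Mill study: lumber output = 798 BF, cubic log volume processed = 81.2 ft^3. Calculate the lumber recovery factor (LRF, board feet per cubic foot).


Formula: LRF = Lumber Output (BF) / Log Input (ft^3)
LRF = 798 BF / 81.2 ft^3
LRF = 9.83 BF/ft^3

9.83


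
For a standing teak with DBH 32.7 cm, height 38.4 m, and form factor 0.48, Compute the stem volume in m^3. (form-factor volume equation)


Formula: V = pi * (DBH/200)^2 * H * ff
Radius = DBH/200 = 32.7/200 = 0.1635 m
Radius^2 = 0.1635^2 = 0.02673225 m^2
V = pi * 0.02673225 * 38.4 * 0.48
V = 1.548 m^3

1.548


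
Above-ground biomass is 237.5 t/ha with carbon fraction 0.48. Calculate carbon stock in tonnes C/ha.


Formula: Carbon Stock = Biomass * Carbon Fraction
C = 237.5 t/ha * 0.48
C = 114.0 t C/ha

114.0


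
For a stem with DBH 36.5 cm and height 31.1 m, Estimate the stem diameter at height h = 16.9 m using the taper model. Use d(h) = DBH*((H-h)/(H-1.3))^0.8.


Taper: d(h) = DBH * ((H - h) / (H - 1.3))^0.8
Numerator = H - h = 31.1 - 16.9 = 14.2 m
Denominator = H - 1.3 = 31.1 - 1.3 = 29.8 m
Ratio = 14.2 / 29.8 = 0.47651
d = 36.5 * 0.47651^0.8 = 20.2 cm

20.2


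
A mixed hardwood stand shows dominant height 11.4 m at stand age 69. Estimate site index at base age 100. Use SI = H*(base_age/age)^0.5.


Formula: SI = H_dom * (base_age / age)^0.5
Age ratio = 100 / 69 = 1.44928
sqrt(age_ratio) = 1.20386
SI = 11.4 * 1.20386 = 13.7 m

13.7


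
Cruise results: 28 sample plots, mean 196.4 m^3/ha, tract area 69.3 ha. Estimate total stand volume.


Formula: Total Volume = Mean Volume per ha * Total Area
Total Volume = 196.4 m^3/ha * 69.3 ha
Total Volume = 13611 m^3

13611


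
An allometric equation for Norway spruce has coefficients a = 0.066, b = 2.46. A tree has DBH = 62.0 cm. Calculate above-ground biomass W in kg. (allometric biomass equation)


Formula: W = a * DBH^b  (allometric power law)
DBH^b = 62.0^2.46 = 25661.5897
W = 0.066 * 25661.5897 = 1693.7 kg

1693.7


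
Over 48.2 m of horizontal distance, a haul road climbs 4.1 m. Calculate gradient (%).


Formula: Gradient = rise / run * 100
Gradient = 4.1 / 48.2 * 100 = 8.5%

8.5


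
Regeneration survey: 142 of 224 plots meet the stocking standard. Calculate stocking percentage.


Formula: Stocking % = stocked plots / total plots * 100
Stocking = 142 / 224 * 100
Stocking = 0.6339 * 100 = 63.4%

63.4


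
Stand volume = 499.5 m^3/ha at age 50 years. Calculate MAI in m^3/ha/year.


Formula: MAI = Total Volume / Stand Age
MAI = 499.5 m^3/ha / 50 years
MAI = 9.99 m^3/ha/year

9.99


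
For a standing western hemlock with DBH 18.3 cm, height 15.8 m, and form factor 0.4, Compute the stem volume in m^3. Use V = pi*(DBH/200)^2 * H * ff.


Formula: V = pi * (DBH/200)^2 * H * ff
Radius = DBH/200 = 18.3/200 = 0.0915 m
Radius^2 = 0.0915^2 = 0.00837225 m^2
V = pi * 0.00837225 * 15.8 * 0.4
V = 0.166 m^3

0.166


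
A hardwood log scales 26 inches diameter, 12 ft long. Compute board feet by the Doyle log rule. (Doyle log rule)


Doyle: BF = (D - 4)^2 * L / 16
Adjusted diameter = 26 - 4 = 22 in
(D-4)^2 = 22^2 = 484
BF = 484 * 12 / 16 = 363 BF

363


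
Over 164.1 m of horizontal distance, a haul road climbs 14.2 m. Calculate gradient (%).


Formula: Gradient = rise / run * 100
Gradient = 14.2 / 164.1 * 100 = 8.7%

8.7


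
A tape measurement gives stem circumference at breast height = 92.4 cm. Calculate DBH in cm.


Formula: DBH = C / pi
DBH = 92.4 / pi
pi = 3.14159...
DBH = 29.4 cm

29.4


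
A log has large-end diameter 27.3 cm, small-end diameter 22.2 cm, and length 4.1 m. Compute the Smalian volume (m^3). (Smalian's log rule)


Smalian: V = (A1 + A2)/2 * L,  A = pi*(D/200)^2
A1 = pi*(27.3/200)^2 = 0.058535 m^2
A2 = pi*(22.2/200)^2 = 0.038708 m^2
V = (0.058535+0.038708)/2*4.1 = 0.1993 m^3

0.1993


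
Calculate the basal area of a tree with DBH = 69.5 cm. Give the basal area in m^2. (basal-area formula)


Formula: BA = pi * (DBH/2)^2 / 10000  (cm^2 to m^2)
Radius = DBH/2 = 69.5/2 = 34.75 cm
BA = pi * 34.75^2 / 10000
   = 3793.6695 cm^2 / 10000
   = 0.3794 m^2

0.3794


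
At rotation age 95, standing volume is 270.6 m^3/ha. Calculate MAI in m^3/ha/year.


Formula: MAI = Total Volume / Stand Age
MAI = 270.6 m^3/ha / 95 years
MAI = 2.85 m^3/ha/year

2.85


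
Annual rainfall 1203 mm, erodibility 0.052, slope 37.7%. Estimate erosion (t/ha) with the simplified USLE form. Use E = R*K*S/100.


Formula: E = R * K * S / 100  (simplified USLE)
R * K = 1203 * 0.052 = 62.556
E = 62.556 * 37.7 / 100 = 23.58 t/ha

23.58


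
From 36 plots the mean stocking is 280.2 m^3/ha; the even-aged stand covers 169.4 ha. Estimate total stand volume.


Formula: Total Volume = Mean Volume per ha * Total Area
Total Volume = 280.2 m^3/ha * 169.4 ha
Total Volume = 47466 m^3

47466


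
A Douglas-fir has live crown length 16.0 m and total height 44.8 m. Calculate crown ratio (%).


Formula: Crown Ratio = (Crown Length / Total Height) * 100
CR = (16.0 m / 44.8 m) * 100
CR = 0.3571 * 100 = 35.7%

35.7


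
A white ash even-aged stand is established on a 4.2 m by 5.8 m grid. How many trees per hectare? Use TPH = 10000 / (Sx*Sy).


Formula: TPH = 10000 m^2/ha / (spacing_x * spacing_y)
Area per tree = 4.2 m * 5.8 m = 24.36 m^2
TPH = 10000 / 24.36 = 411 trees/ha

411


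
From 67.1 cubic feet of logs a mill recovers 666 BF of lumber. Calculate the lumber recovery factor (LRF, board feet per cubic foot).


Formula: LRF = Lumber Output (BF) / Log Input (ft^3)
LRF = 666 BF / 67.1 ft^3
LRF = 9.93 BF/ft^3

9.93


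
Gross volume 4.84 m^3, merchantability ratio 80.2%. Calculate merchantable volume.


Formula: MV = V_total * (merchantable_pct / 100)
Merchantable fraction = 80.2% / 100 = 0.802
MV = 4.84 m^3 * 0.802 = 3.882 m^3

3.882


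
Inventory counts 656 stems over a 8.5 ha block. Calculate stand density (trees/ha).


Formula: Stand Density = N_trees / Area_ha
Density = 656 trees / 8.5 ha
Density = 77 trees/ha

77


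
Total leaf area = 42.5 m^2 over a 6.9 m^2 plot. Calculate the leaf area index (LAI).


Formula: LAI = total leaf area / ground area  (dimensionless)
LAI = 42.5 m^2 / 6.9 m^2
LAI = 6.16

6.16


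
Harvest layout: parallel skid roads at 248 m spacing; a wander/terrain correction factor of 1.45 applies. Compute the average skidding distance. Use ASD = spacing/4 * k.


Formula: ASD = (spacing / 4) * correction
Uncorrected distance = spacing / 4 = 248 / 4 = 62 m
ASD = 62 * 1.45 = 90 m

90


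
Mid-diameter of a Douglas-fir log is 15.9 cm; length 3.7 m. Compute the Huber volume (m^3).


Huber: V = Am * L,  Am = pi*(Dm/200)^2
Am = pi*(15.9/200)^2 = 0.019856 m^2
V = 0.019856*3.7 = 0.0735 m^3

0.0735


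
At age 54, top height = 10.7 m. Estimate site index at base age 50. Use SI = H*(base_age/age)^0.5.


Formula: SI = H_dom * (base_age / age)^0.5
Age ratio = 50 / 54 = 0.92593
sqrt(age_ratio) = 0.96225
SI = 10.7 * 0.96225 = 10.3 m

10.3


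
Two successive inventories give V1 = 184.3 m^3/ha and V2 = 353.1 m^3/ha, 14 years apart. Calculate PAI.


Formula: PAI = (V_T2 - V_T1) / (T2 - T1)
Volume increment = 353.1 - 184.3 = 168.8 m^3/ha
PAI = 168.8 / 14 = 12.06 m^3/ha/year

12.06


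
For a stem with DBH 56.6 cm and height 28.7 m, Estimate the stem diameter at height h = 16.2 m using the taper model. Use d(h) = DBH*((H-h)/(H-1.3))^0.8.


Taper: d(h) = DBH * ((H - h) / (H - 1.3))^0.8
Numerator = H - h = 28.7 - 16.2 = 12.5 m
Denominator = H - 1.3 = 28.7 - 1.3 = 27.4 m
Ratio = 12.5 / 27.4 = 0.4562
d = 56.6 * 0.4562^0.8 = 30.2 cm

30.2


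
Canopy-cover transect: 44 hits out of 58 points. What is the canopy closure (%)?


Formula: Canopy closure = covered points / total points * 100
Closure = 44 / 58 * 100
Closure = 0.7586 * 100 = 75.9%

75.9


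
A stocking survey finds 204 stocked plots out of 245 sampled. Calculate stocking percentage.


Formula: Stocking % = stocked plots / total plots * 100
Stocking = 204 / 245 * 100
Stocking = 0.8327 * 100 = 83.3%

83.3


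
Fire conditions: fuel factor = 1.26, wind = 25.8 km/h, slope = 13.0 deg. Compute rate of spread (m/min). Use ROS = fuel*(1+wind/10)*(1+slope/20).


Formula: ROS = fuel * (1 + wind/10) * (1 + slope/20)
Wind factor = 1 + 25.8/10 = 3.58
Slope factor = 1 + 13.0/20 = 1.65
ROS = 1.26 * 3.58 * 1.65 = 7.44 m/min

7.44


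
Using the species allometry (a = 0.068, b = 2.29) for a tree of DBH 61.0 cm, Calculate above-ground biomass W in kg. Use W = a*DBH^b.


Formula: W = a * DBH^b  (allometric power law)
DBH^b = 61.0^2.29 = 12257.5965
W = 0.068 * 12257.5965 = 833.5 kg

833.5


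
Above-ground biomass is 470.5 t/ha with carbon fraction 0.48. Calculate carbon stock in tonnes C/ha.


Formula: Carbon Stock = Biomass * Carbon Fraction
C = 470.5 t/ha * 0.48
C = 225.8 t C/ha

225.8


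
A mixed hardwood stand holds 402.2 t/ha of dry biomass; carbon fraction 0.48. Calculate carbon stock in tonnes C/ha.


Formula: Carbon Stock = Biomass * Carbon Fraction
C = 402.2 t/ha * 0.48
C = 193.1 t C/ha

193.1


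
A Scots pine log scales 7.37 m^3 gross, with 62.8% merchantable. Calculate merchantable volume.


Formula: MV = V_total * (merchantable_pct / 100)
Merchantable fraction = 62.8% / 100 = 0.628
MV = 7.37 m^3 * 0.628 = 4.628 m^3

4.628


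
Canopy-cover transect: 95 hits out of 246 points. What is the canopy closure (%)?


Formula: Canopy closure = covered points / total points * 100
Closure = 95 / 246 * 100
Closure = 0.3862 * 100 = 38.6%

38.6


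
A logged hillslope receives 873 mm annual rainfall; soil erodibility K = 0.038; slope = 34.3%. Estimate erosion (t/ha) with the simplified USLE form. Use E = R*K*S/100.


Formula: E = R * K * S / 100  (simplified USLE)
R * K = 873 * 0.038 = 33.174
E = 33.174 * 34.3 / 100 = 11.38 t/ha

11.38


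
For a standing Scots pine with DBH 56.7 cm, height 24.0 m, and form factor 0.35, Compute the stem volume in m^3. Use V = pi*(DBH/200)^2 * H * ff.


Formula: V = pi * (DBH/200)^2 * H * ff
Radius = DBH/200 = 56.7/200 = 0.2835 m
Radius^2 = 0.2835^2 = 0.08037225 m^2
V = pi * 0.08037225 * 24.0 * 0.35
V = 2.121 m^3

2.121


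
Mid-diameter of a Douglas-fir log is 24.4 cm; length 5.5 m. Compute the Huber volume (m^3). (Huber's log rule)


Huber: V = Am * L,  Am = pi*(Dm/200)^2
Am = pi*(24.4/200)^2 = 0.046759 m^2
V = 0.046759*5.5 = 0.2572 m^3

0.2572


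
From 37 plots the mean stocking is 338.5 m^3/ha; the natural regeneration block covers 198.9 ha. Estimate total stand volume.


Formula: Total Volume = Mean Volume per ha * Total Area
Total Volume = 338.5 m^3/ha * 198.9 ha
Total Volume = 67328 m^3

67328


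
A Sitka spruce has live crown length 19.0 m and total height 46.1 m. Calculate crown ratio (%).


Formula: Crown Ratio = (Crown Length / Total Height) * 100
CR = (19.0 m / 46.1 m) * 100
CR = 0.4121 * 100 = 41.2%

41.2


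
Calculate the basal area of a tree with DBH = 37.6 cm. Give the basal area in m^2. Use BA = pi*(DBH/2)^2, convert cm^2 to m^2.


Formula: BA = pi * (DBH/2)^2 / 10000  (cm^2 to m^2)
Radius = DBH/2 = 37.6/2 = 18.8 cm
BA = pi * 18.8^2 / 10000
   = 1110.3645 cm^2 / 10000
   = 0.111 m^2

0.111


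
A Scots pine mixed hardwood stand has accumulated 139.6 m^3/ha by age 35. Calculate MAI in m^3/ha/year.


Formula: MAI = Total Volume / Stand Age
MAI = 139.6 m^3/ha / 35 years
MAI = 3.99 m^3/ha/year

3.99


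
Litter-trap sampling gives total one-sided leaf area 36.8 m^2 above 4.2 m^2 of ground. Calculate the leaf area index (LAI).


Formula: LAI = total leaf area / ground area  (dimensionless)
LAI = 36.8 m^2 / 4.2 m^2
LAI = 8.76

8.76


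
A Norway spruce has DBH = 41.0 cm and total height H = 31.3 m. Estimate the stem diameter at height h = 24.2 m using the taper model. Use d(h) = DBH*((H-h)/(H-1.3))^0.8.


Taper: d(h) = DBH * ((H - h) / (H - 1.3))^0.8
Numerator = H - h = 31.3 - 24.2 = 7.1 m
Denominator = H - 1.3 = 31.3 - 1.3 = 30.0 m
Ratio = 7.1 / 30.0 = 0.23667
d = 41.0 * 0.23667^0.8 = 12.9 cm

12.9


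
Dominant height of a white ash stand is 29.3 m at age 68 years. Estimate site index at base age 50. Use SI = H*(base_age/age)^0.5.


Formula: SI = H_dom * (base_age / age)^0.5
Age ratio = 50 / 68 = 0.73529
sqrt(age_ratio) = 0.85749
SI = 29.3 * 0.85749 = 25.1 m

25.1


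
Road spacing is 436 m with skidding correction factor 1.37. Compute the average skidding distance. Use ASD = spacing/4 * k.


Formula: ASD = (spacing / 4) * correction
Uncorrected distance = spacing / 4 = 436 / 4 = 109 m
ASD = 109 * 1.37 = 149 m

149


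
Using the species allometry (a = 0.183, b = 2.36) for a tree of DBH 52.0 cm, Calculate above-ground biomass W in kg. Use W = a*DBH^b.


Formula: W = a * DBH^b  (allometric power law)
DBH^b = 52.0^2.36 = 11214.1895
W = 0.183 * 11214.1895 = 2052.2 kg

2052.2


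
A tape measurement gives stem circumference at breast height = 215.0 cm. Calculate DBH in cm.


Formula: DBH = C / pi
DBH = 215.0 / pi
pi = 3.14159...
DBH = 68.4 cm

68.4


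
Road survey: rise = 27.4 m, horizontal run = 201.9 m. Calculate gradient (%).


Formula: Gradient = rise / run * 100
Gradient = 27.4 / 201.9 * 100 = 13.6%

13.6


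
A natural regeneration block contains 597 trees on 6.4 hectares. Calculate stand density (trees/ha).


Formula: Stand Density = N_trees / Area_ha
Density = 597 trees / 6.4 ha
Density = 93 trees/ha

93


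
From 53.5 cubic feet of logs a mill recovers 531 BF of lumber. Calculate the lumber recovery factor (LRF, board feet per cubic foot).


Formula: LRF = Lumber Output (BF) / Log Input (ft^3)
LRF = 531 BF / 53.5 ft^3
LRF = 9.93 BF/ft^3

9.93


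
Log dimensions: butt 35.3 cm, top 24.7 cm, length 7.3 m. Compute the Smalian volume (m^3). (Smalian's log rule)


Smalian: V = (A1 + A2)/2 * L,  A = pi*(D/200)^2
A1 = pi*(35.3/200)^2 = 0.097868 m^2
A2 = pi*(24.7/200)^2 = 0.047916 m^2
V = (0.097868+0.047916)/2*7.3 = 0.5321 m^3

0.5321


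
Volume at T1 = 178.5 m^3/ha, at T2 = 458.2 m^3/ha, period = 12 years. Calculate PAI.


Formula: PAI = (V_T2 - V_T1) / (T2 - T1)
Volume increment = 458.2 - 178.5 = 279.7 m^3/ha
PAI = 279.7 / 12 = 23.31 m^3/ha/year

23.31


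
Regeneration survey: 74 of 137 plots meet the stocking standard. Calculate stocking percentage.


Formula: Stocking % = stocked plots / total plots * 100
Stocking = 74 / 137 * 100
Stocking = 0.5401 * 100 = 54.0%

54.0


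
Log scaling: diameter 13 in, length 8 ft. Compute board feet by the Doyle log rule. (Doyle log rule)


Doyle: BF = (D - 4)^2 * L / 16
Adjusted diameter = 13 - 4 = 9 in
(D-4)^2 = 9^2 = 81
BF = 81 * 8 / 16 = 41 BF

41


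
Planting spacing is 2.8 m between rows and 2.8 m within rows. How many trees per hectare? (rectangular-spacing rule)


Formula: TPH = 10000 m^2/ha / (spacing_x * spacing_y)
Area per tree = 2.8 m * 2.8 m = 7.84 m^2
TPH = 10000 / 7.84 = 1276 trees/ha

1276


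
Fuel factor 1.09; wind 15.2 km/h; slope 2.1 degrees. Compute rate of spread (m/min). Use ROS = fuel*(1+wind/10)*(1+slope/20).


Formula: ROS = fuel * (1 + wind/10) * (1 + slope/20)
Wind factor = 1 + 15.2/10 = 2.52
Slope factor = 1 + 2.1/20 = 1.105
ROS = 1.09 * 2.52 * 1.105 = 3.04 m/min

3.04


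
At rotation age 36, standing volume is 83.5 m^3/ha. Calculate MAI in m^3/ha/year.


Formula: MAI = Total Volume / Stand Age
MAI = 83.5 m^3/ha / 36 years
MAI = 2.32 m^3/ha/year

2.32


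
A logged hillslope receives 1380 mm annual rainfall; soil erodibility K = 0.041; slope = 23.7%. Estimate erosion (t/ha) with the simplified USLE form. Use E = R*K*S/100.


Formula: E = R * K * S / 100  (simplified USLE)
R * K = 1380 * 0.041 = 56.58
E = 56.58 * 23.7 / 100 = 13.41 t/ha

13.41


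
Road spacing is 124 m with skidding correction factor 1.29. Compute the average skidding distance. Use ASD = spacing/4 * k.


Formula: ASD = (spacing / 4) * correction
Uncorrected distance = spacing / 4 = 124 / 4 = 31 m
ASD = 31 * 1.29 = 40 m

40


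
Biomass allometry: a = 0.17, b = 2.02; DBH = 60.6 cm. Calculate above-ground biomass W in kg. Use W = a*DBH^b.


Formula: W = a * DBH^b  (allometric power law)
DBH^b = 60.6^2.02 = 3986.5269
W = 0.17 * 3986.5269 = 677.7 kg

677.7


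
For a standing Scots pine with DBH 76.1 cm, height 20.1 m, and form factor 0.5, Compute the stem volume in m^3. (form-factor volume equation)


Formula: V = pi * (DBH/200)^2 * H * ff
Radius = DBH/200 = 76.1/200 = 0.3805 m
Radius^2 = 0.3805^2 = 0.14478025 m^2
V = pi * 0.14478025 * 20.1 * 0.5
V = 4.571 m^3

4.571


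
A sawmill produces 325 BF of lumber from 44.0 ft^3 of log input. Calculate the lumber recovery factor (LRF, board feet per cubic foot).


Formula: LRF = Lumber Output (BF) / Log Input (ft^3)
LRF = 325 BF / 44.0 ft^3
LRF = 7.39 BF/ft^3

7.39


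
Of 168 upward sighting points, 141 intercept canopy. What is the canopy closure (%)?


Formula: Canopy closure = covered points / total points * 100
Closure = 141 / 168 * 100
Closure = 0.8393 * 100 = 83.9%

83.9


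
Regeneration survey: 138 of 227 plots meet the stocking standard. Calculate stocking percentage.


Formula: Stocking % = stocked plots / total plots * 100
Stocking = 138 / 227 * 100
Stocking = 0.6079 * 100 = 60.8%

60.8


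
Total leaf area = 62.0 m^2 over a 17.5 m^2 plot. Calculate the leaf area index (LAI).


Formula: LAI = total leaf area / ground area  (dimensionless)
LAI = 62.0 m^2 / 17.5 m^2
LAI = 3.54

3.54


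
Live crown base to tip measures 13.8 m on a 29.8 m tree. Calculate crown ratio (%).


Formula: Crown Ratio = (Crown Length / Total Height) * 100
CR = (13.8 m / 29.8 m) * 100
CR = 0.4631 * 100 = 46.3%

46.3


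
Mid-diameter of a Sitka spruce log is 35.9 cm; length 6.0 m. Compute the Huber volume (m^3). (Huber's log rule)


Huber: V = Am * L,  Am = pi*(Dm/200)^2
Am = pi*(35.9/200)^2 = 0.101223 m^2
V = 0.101223*6.0 = 0.6073 m^3

0.6073


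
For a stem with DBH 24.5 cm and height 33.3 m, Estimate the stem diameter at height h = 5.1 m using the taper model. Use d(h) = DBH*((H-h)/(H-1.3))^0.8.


Taper: d(h) = DBH * ((H - h) / (H - 1.3))^0.8
Numerator = H - h = 33.3 - 5.1 = 28.2 m
Denominator = H - 1.3 = 33.3 - 1.3 = 32.0 m
Ratio = 28.2 / 32.0 = 0.88125
d = 24.5 * 0.88125^0.8 = 22.1 cm

22.1


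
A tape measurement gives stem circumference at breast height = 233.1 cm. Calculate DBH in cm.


Formula: DBH = C / pi
DBH = 233.1 / pi
pi = 3.14159...
DBH = 74.2 cm

74.2


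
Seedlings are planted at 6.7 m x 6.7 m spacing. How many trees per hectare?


Formula: TPH = 10000 m^2/ha / (spacing_x * spacing_y)
Area per tree = 6.7 m * 6.7 m = 44.89 m^2
TPH = 10000 / 44.89 = 223 trees/ha

223


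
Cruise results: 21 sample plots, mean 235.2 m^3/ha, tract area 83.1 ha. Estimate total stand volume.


Formula: Total Volume = Mean Volume per ha * Total Area
Total Volume = 235.2 m^3/ha * 83.1 ha
Total Volume = 19545 m^3

19545


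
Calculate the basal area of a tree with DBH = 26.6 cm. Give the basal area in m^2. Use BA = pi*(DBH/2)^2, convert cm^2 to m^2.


Formula: BA = pi * (DBH/2)^2 / 10000  (cm^2 to m^2)
Radius = DBH/2 = 26.6/2 = 13.3 cm
BA = pi * 13.3^2 / 10000
   = 555.7163 cm^2 / 10000
   = 0.0556 m^2

0.0556


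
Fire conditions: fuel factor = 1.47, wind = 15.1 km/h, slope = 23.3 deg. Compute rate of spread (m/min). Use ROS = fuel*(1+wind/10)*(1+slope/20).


Formula: ROS = fuel * (1 + wind/10) * (1 + slope/20)
Wind factor = 1 + 15.1/10 = 2.51
Slope factor = 1 + 23.3/20 = 2.165
ROS = 1.47 * 2.51 * 2.165 = 7.99 m/min

7.99


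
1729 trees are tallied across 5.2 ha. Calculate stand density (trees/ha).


Formula: Stand Density = N_trees / Area_ha
Density = 1729 trees / 5.2 ha
Density = 333 trees/ha

333


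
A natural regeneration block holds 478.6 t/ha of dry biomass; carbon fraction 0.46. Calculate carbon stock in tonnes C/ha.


Formula: Carbon Stock = Biomass * Carbon Fraction
C = 478.6 t/ha * 0.46
C = 220.2 t C/ha

220.2


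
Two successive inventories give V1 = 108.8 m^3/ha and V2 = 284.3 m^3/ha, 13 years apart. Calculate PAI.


Formula: PAI = (V_T2 - V_T1) / (T2 - T1)
Volume increment = 284.3 - 108.8 = 175.5 m^3/ha
PAI = 175.5 / 13 = 13.5 m^3/ha/year

13.5


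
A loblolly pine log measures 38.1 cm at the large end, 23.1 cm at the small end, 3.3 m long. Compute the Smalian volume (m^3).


Smalian: V = (A1 + A2)/2 * L,  A = pi*(D/200)^2
A1 = pi*(38.1/200)^2 = 0.114009 m^2
A2 = pi*(23.1/200)^2 = 0.04191 m^2
V = (0.114009+0.04191)/2*3.3 = 0.2573 m^3

0.2573


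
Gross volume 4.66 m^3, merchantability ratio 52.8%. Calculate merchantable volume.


Formula: MV = V_total * (merchantable_pct / 100)
Merchantable fraction = 52.8% / 100 = 0.528
MV = 4.66 m^3 * 0.528 = 2.46 m^3

2.46


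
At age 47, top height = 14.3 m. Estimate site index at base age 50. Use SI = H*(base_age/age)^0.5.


Formula: SI = H_dom * (base_age / age)^0.5
Age ratio = 50 / 47 = 1.06383
sqrt(age_ratio) = 1.03142
SI = 14.3 * 1.03142 = 14.7 m

14.7


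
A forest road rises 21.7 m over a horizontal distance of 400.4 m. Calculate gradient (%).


Formula: Gradient = rise / run * 100
Gradient = 21.7 / 400.4 * 100 = 5.4%

5.4


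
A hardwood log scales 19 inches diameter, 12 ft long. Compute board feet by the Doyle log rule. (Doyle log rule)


Doyle: BF = (D - 4)^2 * L / 16
Adjusted diameter = 19 - 4 = 15 in
(D-4)^2 = 15^2 = 225
BF = 225 * 12 / 16 = 169 BF

169


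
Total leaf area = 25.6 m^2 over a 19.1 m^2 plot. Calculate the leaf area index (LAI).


Formula: LAI = total leaf area / ground area  (dimensionless)
LAI = 25.6 m^2 / 19.1 m^2
LAI = 1.34

1.34


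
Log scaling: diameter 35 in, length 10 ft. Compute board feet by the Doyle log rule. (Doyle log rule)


Doyle: BF = (D - 4)^2 * L / 16
Adjusted diameter = 35 - 4 = 31 in
(D-4)^2 = 31^2 = 961
BF = 961 * 10 / 16 = 601 BF

601


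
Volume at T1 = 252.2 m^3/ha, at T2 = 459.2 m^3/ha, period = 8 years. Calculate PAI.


Formula: PAI = (V_T2 - V_T1) / (T2 - T1)
Volume increment = 459.2 - 252.2 = 207.0 m^3/ha
PAI = 207.0 / 8 = 25.88 m^3/ha/year

25.88


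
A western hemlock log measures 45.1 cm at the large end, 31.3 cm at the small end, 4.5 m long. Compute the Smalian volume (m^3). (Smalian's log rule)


Smalian: V = (A1 + A2)/2 * L,  A = pi*(D/200)^2
A1 = pi*(45.1/200)^2 = 0.159751 m^2
A2 = pi*(31.3/200)^2 = 0.076945 m^2
V = (0.159751+0.076945)/2*4.5 = 0.5326 m^3

0.5326


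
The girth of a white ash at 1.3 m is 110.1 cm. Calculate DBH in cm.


Formula: DBH = C / pi
DBH = 110.1 / pi
pi = 3.14159...
DBH = 35.0 cm

35.0


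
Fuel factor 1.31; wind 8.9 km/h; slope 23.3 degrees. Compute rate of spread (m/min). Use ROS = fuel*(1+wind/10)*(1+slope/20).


Formula: ROS = fuel * (1 + wind/10) * (1 + slope/20)
Wind factor = 1 + 8.9/10 = 1.89
Slope factor = 1 + 23.3/20 = 2.165
ROS = 1.31 * 1.89 * 2.165 = 5.36 m/min

5.36


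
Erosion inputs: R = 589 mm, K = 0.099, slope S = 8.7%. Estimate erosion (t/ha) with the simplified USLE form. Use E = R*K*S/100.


Formula: E = R * K * S / 100  (simplified USLE)
R * K = 589 * 0.099 = 58.311
E = 58.311 * 8.7 / 100 = 5.07 t/ha

5.07


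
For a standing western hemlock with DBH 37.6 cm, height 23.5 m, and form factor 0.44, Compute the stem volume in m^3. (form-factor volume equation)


Formula: V = pi * (DBH/200)^2 * H * ff
Radius = DBH/200 = 37.6/200 = 0.188 m
Radius^2 = 0.188^2 = 0.035344 m^2
V = pi * 0.035344 * 23.5 * 0.44
V = 1.148 m^3

1.148


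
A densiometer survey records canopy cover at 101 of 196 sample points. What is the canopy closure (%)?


Formula: Canopy closure = covered points / total points * 100
Closure = 101 / 196 * 100
Closure = 0.5153 * 100 = 51.5%

51.5


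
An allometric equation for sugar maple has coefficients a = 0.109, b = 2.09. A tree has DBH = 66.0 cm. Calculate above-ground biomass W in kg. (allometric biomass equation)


Formula: W = a * DBH^b  (allometric power law)
DBH^b = 66.0^2.09 = 6351.0689
W = 0.109 * 6351.0689 = 692.3 kg

692.3


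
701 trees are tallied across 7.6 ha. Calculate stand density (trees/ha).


Formula: Stand Density = N_trees / Area_ha
Density = 701 trees / 7.6 ha
Density = 92 trees/ha

92


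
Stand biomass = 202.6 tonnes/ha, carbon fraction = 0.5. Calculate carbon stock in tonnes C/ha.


Formula: Carbon Stock = Biomass * Carbon Fraction
C = 202.6 t/ha * 0.5
C = 101.3 t C/ha

101.3


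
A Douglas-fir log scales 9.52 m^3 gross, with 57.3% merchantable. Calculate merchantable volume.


Formula: MV = V_total * (merchantable_pct / 100)
Merchantable fraction = 57.3% / 100 = 0.573
MV = 9.52 m^3 * 0.573 = 5.455 m^3

5.455


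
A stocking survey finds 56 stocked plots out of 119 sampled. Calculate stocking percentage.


Formula: Stocking % = stocked plots / total plots * 100
Stocking = 56 / 119 * 100
Stocking = 0.4706 * 100 = 47.1%

47.1


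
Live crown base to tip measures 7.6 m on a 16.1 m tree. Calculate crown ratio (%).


Formula: Crown Ratio = (Crown Length / Total Height) * 100
CR = (7.6 m / 16.1 m) * 100
CR = 0.472 * 100 = 47.2%

47.2


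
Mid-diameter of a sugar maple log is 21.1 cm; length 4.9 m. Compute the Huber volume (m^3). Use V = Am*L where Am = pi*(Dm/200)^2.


Huber: V = Am * L,  Am = pi*(Dm/200)^2
Am = pi*(21.1/200)^2 = 0.034967 m^2
V = 0.034967*4.9 = 0.1713 m^3

0.1713


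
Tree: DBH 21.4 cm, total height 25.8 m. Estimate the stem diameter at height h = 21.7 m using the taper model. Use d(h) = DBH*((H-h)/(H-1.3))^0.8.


Taper: d(h) = DBH * ((H - h) / (H - 1.3))^0.8
Numerator = H - h = 25.8 - 21.7 = 4.1 m
Denominator = H - 1.3 = 25.8 - 1.3 = 24.5 m
Ratio = 4.1 / 24.5 = 0.16735
d = 21.4 * 0.16735^0.8 = 5.1 cm

5.1


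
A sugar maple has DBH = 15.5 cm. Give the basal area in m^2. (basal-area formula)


Formula: BA = pi * (DBH/2)^2 / 10000  (cm^2 to m^2)
Radius = DBH/2 = 15.5/2 = 7.75 cm
BA = pi * 7.75^2 / 10000
   = 188.6919 cm^2 / 10000
   = 0.0189 m^2

0.0189


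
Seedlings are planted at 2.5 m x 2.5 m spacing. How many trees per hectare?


Formula: TPH = 10000 m^2/ha / (spacing_x * spacing_y)
Area per tree = 2.5 m * 2.5 m = 6.25 m^2
TPH = 10000 / 6.25 = 1600 trees/ha

1600


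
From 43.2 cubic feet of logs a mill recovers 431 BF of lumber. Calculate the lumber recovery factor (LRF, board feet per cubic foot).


Formula: LRF = Lumber Output (BF) / Log Input (ft^3)
LRF = 431 BF / 43.2 ft^3
LRF = 9.98 BF/ft^3

9.98


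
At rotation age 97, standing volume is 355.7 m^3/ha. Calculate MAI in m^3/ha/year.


Formula: MAI = Total Volume / Stand Age
MAI = 355.7 m^3/ha / 97 years
MAI = 3.67 m^3/ha/year

3.67


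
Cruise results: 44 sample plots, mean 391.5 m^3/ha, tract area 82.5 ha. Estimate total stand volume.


Formula: Total Volume = Mean Volume per ha * Total Area
Total Volume = 391.5 m^3/ha * 82.5 ha
Total Volume = 32299 m^3

32299


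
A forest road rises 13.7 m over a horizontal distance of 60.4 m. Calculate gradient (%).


Formula: Gradient = rise / run * 100
Gradient = 13.7 / 60.4 * 100 = 22.7%

22.7


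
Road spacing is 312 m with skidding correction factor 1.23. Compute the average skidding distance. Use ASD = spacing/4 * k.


Formula: ASD = (spacing / 4) * correction
Uncorrected distance = spacing / 4 = 312 / 4 = 78 m
ASD = 78 * 1.23 = 96 m

96


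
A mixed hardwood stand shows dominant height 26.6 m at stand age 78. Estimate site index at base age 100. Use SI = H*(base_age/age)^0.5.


Formula: SI = H_dom * (base_age / age)^0.5
Age ratio = 100 / 78 = 1.28205
sqrt(age_ratio) = 1.13228
SI = 26.6 * 1.13228 = 30.1 m

30.1


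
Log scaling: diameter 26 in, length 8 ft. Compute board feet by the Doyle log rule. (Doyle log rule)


Doyle: BF = (D - 4)^2 * L / 16
Adjusted diameter = 26 - 4 = 22 in
(D-4)^2 = 22^2 = 484
BF = 484 * 8 / 16 = 242 BF

242


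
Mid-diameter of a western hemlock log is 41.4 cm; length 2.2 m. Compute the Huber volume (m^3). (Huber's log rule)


Huber: V = Am * L,  Am = pi*(Dm/200)^2
Am = pi*(41.4/200)^2 = 0.134614 m^2
V = 0.134614*2.2 = 0.2962 m^3

0.2962


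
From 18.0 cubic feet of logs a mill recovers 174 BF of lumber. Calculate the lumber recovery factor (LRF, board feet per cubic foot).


Formula: LRF = Lumber Output (BF) / Log Input (ft^3)
LRF = 174 BF / 18.0 ft^3
LRF = 9.67 BF/ft^3

9.67


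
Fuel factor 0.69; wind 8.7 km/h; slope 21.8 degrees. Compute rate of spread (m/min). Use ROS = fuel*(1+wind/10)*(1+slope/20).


Formula: ROS = fuel * (1 + wind/10) * (1 + slope/20)
Wind factor = 1 + 8.7/10 = 1.87
Slope factor = 1 + 21.8/20 = 2.09
ROS = 0.69 * 1.87 * 2.09 = 2.7 m/min

2.7


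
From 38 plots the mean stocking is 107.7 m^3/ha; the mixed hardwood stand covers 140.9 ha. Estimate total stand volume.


Formula: Total Volume = Mean Volume per ha * Total Area
Total Volume = 107.7 m^3/ha * 140.9 ha
Total Volume = 15175 m^3

15175


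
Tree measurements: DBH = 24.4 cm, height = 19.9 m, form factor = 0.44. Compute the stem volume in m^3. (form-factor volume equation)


Formula: V = pi * (DBH/200)^2 * H * ff
Radius = DBH/200 = 24.4/200 = 0.122 m
Radius^2 = 0.122^2 = 0.014884 m^2
V = pi * 0.014884 * 19.9 * 0.44
V = 0.409 m^3

0.409


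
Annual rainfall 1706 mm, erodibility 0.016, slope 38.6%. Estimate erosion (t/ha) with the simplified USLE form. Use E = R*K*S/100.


Formula: E = R * K * S / 100  (simplified USLE)
R * K = 1706 * 0.016 = 27.296
E = 27.296 * 38.6 / 100 = 10.54 t/ha

10.54


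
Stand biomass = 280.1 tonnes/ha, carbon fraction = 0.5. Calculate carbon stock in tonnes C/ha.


Formula: Carbon Stock = Biomass * Carbon Fraction
C = 280.1 t/ha * 0.5
C = 140.1 t C/ha

140.1


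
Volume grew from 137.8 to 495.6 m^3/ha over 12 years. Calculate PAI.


Formula: PAI = (V_T2 - V_T1) / (T2 - T1)
Volume increment = 495.6 - 137.8 = 357.8 m^3/ha
PAI = 357.8 / 12 = 29.82 m^3/ha/year

29.82


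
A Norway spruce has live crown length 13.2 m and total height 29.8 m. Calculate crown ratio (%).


Formula: Crown Ratio = (Crown Length / Total Height) * 100
CR = (13.2 m / 29.8 m) * 100
CR = 0.443 * 100 = 44.3%

44.3
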